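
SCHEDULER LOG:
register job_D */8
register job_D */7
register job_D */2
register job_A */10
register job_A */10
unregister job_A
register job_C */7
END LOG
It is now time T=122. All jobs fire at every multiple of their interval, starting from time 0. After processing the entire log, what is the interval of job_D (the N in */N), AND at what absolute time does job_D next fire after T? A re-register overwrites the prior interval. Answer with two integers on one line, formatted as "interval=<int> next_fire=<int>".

Op 1: register job_D */8 -> active={job_D:*/8}
Op 2: register job_D */7 -> active={job_D:*/7}
Op 3: register job_D */2 -> active={job_D:*/2}
Op 4: register job_A */10 -> active={job_A:*/10, job_D:*/2}
Op 5: register job_A */10 -> active={job_A:*/10, job_D:*/2}
Op 6: unregister job_A -> active={job_D:*/2}
Op 7: register job_C */7 -> active={job_C:*/7, job_D:*/2}
Final interval of job_D = 2
Next fire of job_D after T=122: (122//2+1)*2 = 124

Answer: interval=2 next_fire=124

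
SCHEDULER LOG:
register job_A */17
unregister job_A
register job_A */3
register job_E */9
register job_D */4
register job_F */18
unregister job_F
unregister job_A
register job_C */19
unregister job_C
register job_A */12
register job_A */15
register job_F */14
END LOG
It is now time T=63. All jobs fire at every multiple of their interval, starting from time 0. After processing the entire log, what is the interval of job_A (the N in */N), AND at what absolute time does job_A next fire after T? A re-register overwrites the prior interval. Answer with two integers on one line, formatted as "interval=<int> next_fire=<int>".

Op 1: register job_A */17 -> active={job_A:*/17}
Op 2: unregister job_A -> active={}
Op 3: register job_A */3 -> active={job_A:*/3}
Op 4: register job_E */9 -> active={job_A:*/3, job_E:*/9}
Op 5: register job_D */4 -> active={job_A:*/3, job_D:*/4, job_E:*/9}
Op 6: register job_F */18 -> active={job_A:*/3, job_D:*/4, job_E:*/9, job_F:*/18}
Op 7: unregister job_F -> active={job_A:*/3, job_D:*/4, job_E:*/9}
Op 8: unregister job_A -> active={job_D:*/4, job_E:*/9}
Op 9: register job_C */19 -> active={job_C:*/19, job_D:*/4, job_E:*/9}
Op 10: unregister job_C -> active={job_D:*/4, job_E:*/9}
Op 11: register job_A */12 -> active={job_A:*/12, job_D:*/4, job_E:*/9}
Op 12: register job_A */15 -> active={job_A:*/15, job_D:*/4, job_E:*/9}
Op 13: register job_F */14 -> active={job_A:*/15, job_D:*/4, job_E:*/9, job_F:*/14}
Final interval of job_A = 15
Next fire of job_A after T=63: (63//15+1)*15 = 75

Answer: interval=15 next_fire=75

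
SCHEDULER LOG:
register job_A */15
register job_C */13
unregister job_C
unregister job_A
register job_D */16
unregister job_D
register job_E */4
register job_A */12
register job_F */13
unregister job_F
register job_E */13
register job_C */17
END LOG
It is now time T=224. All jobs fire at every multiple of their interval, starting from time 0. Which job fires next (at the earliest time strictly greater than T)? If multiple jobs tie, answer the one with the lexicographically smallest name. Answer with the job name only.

Op 1: register job_A */15 -> active={job_A:*/15}
Op 2: register job_C */13 -> active={job_A:*/15, job_C:*/13}
Op 3: unregister job_C -> active={job_A:*/15}
Op 4: unregister job_A -> active={}
Op 5: register job_D */16 -> active={job_D:*/16}
Op 6: unregister job_D -> active={}
Op 7: register job_E */4 -> active={job_E:*/4}
Op 8: register job_A */12 -> active={job_A:*/12, job_E:*/4}
Op 9: register job_F */13 -> active={job_A:*/12, job_E:*/4, job_F:*/13}
Op 10: unregister job_F -> active={job_A:*/12, job_E:*/4}
Op 11: register job_E */13 -> active={job_A:*/12, job_E:*/13}
Op 12: register job_C */17 -> active={job_A:*/12, job_C:*/17, job_E:*/13}
  job_A: interval 12, next fire after T=224 is 228
  job_C: interval 17, next fire after T=224 is 238
  job_E: interval 13, next fire after T=224 is 234
Earliest = 228, winner (lex tiebreak) = job_A

Answer: job_A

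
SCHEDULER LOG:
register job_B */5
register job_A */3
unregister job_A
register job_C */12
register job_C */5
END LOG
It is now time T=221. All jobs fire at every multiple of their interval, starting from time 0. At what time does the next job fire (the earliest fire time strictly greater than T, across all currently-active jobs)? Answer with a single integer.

Op 1: register job_B */5 -> active={job_B:*/5}
Op 2: register job_A */3 -> active={job_A:*/3, job_B:*/5}
Op 3: unregister job_A -> active={job_B:*/5}
Op 4: register job_C */12 -> active={job_B:*/5, job_C:*/12}
Op 5: register job_C */5 -> active={job_B:*/5, job_C:*/5}
  job_B: interval 5, next fire after T=221 is 225
  job_C: interval 5, next fire after T=221 is 225
Earliest fire time = 225 (job job_B)

Answer: 225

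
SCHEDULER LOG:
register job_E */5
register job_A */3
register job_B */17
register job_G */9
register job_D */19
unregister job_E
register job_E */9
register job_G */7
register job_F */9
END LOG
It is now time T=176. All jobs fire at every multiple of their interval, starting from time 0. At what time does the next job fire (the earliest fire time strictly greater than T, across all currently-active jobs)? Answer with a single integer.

Op 1: register job_E */5 -> active={job_E:*/5}
Op 2: register job_A */3 -> active={job_A:*/3, job_E:*/5}
Op 3: register job_B */17 -> active={job_A:*/3, job_B:*/17, job_E:*/5}
Op 4: register job_G */9 -> active={job_A:*/3, job_B:*/17, job_E:*/5, job_G:*/9}
Op 5: register job_D */19 -> active={job_A:*/3, job_B:*/17, job_D:*/19, job_E:*/5, job_G:*/9}
Op 6: unregister job_E -> active={job_A:*/3, job_B:*/17, job_D:*/19, job_G:*/9}
Op 7: register job_E */9 -> active={job_A:*/3, job_B:*/17, job_D:*/19, job_E:*/9, job_G:*/9}
Op 8: register job_G */7 -> active={job_A:*/3, job_B:*/17, job_D:*/19, job_E:*/9, job_G:*/7}
Op 9: register job_F */9 -> active={job_A:*/3, job_B:*/17, job_D:*/19, job_E:*/9, job_F:*/9, job_G:*/7}
  job_A: interval 3, next fire after T=176 is 177
  job_B: interval 17, next fire after T=176 is 187
  job_D: interval 19, next fire after T=176 is 190
  job_E: interval 9, next fire after T=176 is 180
  job_F: interval 9, next fire after T=176 is 180
  job_G: interval 7, next fire after T=176 is 182
Earliest fire time = 177 (job job_A)

Answer: 177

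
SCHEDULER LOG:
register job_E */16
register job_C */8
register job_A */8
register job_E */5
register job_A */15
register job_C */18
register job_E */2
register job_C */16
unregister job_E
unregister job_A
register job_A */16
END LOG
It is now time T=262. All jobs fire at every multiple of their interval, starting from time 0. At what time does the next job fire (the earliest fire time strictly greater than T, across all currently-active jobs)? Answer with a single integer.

Answer: 272

Derivation:
Op 1: register job_E */16 -> active={job_E:*/16}
Op 2: register job_C */8 -> active={job_C:*/8, job_E:*/16}
Op 3: register job_A */8 -> active={job_A:*/8, job_C:*/8, job_E:*/16}
Op 4: register job_E */5 -> active={job_A:*/8, job_C:*/8, job_E:*/5}
Op 5: register job_A */15 -> active={job_A:*/15, job_C:*/8, job_E:*/5}
Op 6: register job_C */18 -> active={job_A:*/15, job_C:*/18, job_E:*/5}
Op 7: register job_E */2 -> active={job_A:*/15, job_C:*/18, job_E:*/2}
Op 8: register job_C */16 -> active={job_A:*/15, job_C:*/16, job_E:*/2}
Op 9: unregister job_E -> active={job_A:*/15, job_C:*/16}
Op 10: unregister job_A -> active={job_C:*/16}
Op 11: register job_A */16 -> active={job_A:*/16, job_C:*/16}
  job_A: interval 16, next fire after T=262 is 272
  job_C: interval 16, next fire after T=262 is 272
Earliest fire time = 272 (job job_A)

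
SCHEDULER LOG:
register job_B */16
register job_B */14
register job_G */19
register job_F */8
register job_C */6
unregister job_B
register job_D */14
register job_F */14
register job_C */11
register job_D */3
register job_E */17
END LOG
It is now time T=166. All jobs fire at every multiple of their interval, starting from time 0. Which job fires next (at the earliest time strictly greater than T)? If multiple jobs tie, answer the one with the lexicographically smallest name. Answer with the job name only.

Op 1: register job_B */16 -> active={job_B:*/16}
Op 2: register job_B */14 -> active={job_B:*/14}
Op 3: register job_G */19 -> active={job_B:*/14, job_G:*/19}
Op 4: register job_F */8 -> active={job_B:*/14, job_F:*/8, job_G:*/19}
Op 5: register job_C */6 -> active={job_B:*/14, job_C:*/6, job_F:*/8, job_G:*/19}
Op 6: unregister job_B -> active={job_C:*/6, job_F:*/8, job_G:*/19}
Op 7: register job_D */14 -> active={job_C:*/6, job_D:*/14, job_F:*/8, job_G:*/19}
Op 8: register job_F */14 -> active={job_C:*/6, job_D:*/14, job_F:*/14, job_G:*/19}
Op 9: register job_C */11 -> active={job_C:*/11, job_D:*/14, job_F:*/14, job_G:*/19}
Op 10: register job_D */3 -> active={job_C:*/11, job_D:*/3, job_F:*/14, job_G:*/19}
Op 11: register job_E */17 -> active={job_C:*/11, job_D:*/3, job_E:*/17, job_F:*/14, job_G:*/19}
  job_C: interval 11, next fire after T=166 is 176
  job_D: interval 3, next fire after T=166 is 168
  job_E: interval 17, next fire after T=166 is 170
  job_F: interval 14, next fire after T=166 is 168
  job_G: interval 19, next fire after T=166 is 171
Earliest = 168, winner (lex tiebreak) = job_D

Answer: job_D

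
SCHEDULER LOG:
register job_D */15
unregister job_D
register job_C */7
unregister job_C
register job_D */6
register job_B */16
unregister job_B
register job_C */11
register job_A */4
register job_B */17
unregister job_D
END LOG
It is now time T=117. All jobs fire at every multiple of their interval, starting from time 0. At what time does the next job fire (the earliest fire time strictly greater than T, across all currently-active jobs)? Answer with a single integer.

Op 1: register job_D */15 -> active={job_D:*/15}
Op 2: unregister job_D -> active={}
Op 3: register job_C */7 -> active={job_C:*/7}
Op 4: unregister job_C -> active={}
Op 5: register job_D */6 -> active={job_D:*/6}
Op 6: register job_B */16 -> active={job_B:*/16, job_D:*/6}
Op 7: unregister job_B -> active={job_D:*/6}
Op 8: register job_C */11 -> active={job_C:*/11, job_D:*/6}
Op 9: register job_A */4 -> active={job_A:*/4, job_C:*/11, job_D:*/6}
Op 10: register job_B */17 -> active={job_A:*/4, job_B:*/17, job_C:*/11, job_D:*/6}
Op 11: unregister job_D -> active={job_A:*/4, job_B:*/17, job_C:*/11}
  job_A: interval 4, next fire after T=117 is 120
  job_B: interval 17, next fire after T=117 is 119
  job_C: interval 11, next fire after T=117 is 121
Earliest fire time = 119 (job job_B)

Answer: 119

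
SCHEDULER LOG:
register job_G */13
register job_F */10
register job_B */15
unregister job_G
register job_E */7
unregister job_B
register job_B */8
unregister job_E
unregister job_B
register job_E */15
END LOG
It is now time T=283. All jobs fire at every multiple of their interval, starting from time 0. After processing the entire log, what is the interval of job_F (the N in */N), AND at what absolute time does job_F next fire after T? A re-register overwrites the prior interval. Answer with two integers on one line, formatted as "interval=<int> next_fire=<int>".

Answer: interval=10 next_fire=290

Derivation:
Op 1: register job_G */13 -> active={job_G:*/13}
Op 2: register job_F */10 -> active={job_F:*/10, job_G:*/13}
Op 3: register job_B */15 -> active={job_B:*/15, job_F:*/10, job_G:*/13}
Op 4: unregister job_G -> active={job_B:*/15, job_F:*/10}
Op 5: register job_E */7 -> active={job_B:*/15, job_E:*/7, job_F:*/10}
Op 6: unregister job_B -> active={job_E:*/7, job_F:*/10}
Op 7: register job_B */8 -> active={job_B:*/8, job_E:*/7, job_F:*/10}
Op 8: unregister job_E -> active={job_B:*/8, job_F:*/10}
Op 9: unregister job_B -> active={job_F:*/10}
Op 10: register job_E */15 -> active={job_E:*/15, job_F:*/10}
Final interval of job_F = 10
Next fire of job_F after T=283: (283//10+1)*10 = 290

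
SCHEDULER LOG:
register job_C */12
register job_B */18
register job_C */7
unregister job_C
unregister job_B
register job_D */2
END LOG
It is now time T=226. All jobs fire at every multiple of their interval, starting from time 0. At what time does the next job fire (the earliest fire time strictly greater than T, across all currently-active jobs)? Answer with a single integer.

Answer: 228

Derivation:
Op 1: register job_C */12 -> active={job_C:*/12}
Op 2: register job_B */18 -> active={job_B:*/18, job_C:*/12}
Op 3: register job_C */7 -> active={job_B:*/18, job_C:*/7}
Op 4: unregister job_C -> active={job_B:*/18}
Op 5: unregister job_B -> active={}
Op 6: register job_D */2 -> active={job_D:*/2}
  job_D: interval 2, next fire after T=226 is 228
Earliest fire time = 228 (job job_D)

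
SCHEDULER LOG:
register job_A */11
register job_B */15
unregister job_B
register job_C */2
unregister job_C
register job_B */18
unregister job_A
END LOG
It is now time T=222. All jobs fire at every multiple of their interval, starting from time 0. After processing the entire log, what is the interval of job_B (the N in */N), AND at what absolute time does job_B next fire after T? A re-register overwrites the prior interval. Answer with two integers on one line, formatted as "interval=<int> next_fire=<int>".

Answer: interval=18 next_fire=234

Derivation:
Op 1: register job_A */11 -> active={job_A:*/11}
Op 2: register job_B */15 -> active={job_A:*/11, job_B:*/15}
Op 3: unregister job_B -> active={job_A:*/11}
Op 4: register job_C */2 -> active={job_A:*/11, job_C:*/2}
Op 5: unregister job_C -> active={job_A:*/11}
Op 6: register job_B */18 -> active={job_A:*/11, job_B:*/18}
Op 7: unregister job_A -> active={job_B:*/18}
Final interval of job_B = 18
Next fire of job_B after T=222: (222//18+1)*18 = 234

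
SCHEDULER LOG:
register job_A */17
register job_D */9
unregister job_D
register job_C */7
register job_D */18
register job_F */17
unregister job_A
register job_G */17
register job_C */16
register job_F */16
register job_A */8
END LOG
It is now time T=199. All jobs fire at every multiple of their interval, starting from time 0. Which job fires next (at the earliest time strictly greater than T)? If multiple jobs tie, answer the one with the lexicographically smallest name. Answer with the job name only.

Answer: job_A

Derivation:
Op 1: register job_A */17 -> active={job_A:*/17}
Op 2: register job_D */9 -> active={job_A:*/17, job_D:*/9}
Op 3: unregister job_D -> active={job_A:*/17}
Op 4: register job_C */7 -> active={job_A:*/17, job_C:*/7}
Op 5: register job_D */18 -> active={job_A:*/17, job_C:*/7, job_D:*/18}
Op 6: register job_F */17 -> active={job_A:*/17, job_C:*/7, job_D:*/18, job_F:*/17}
Op 7: unregister job_A -> active={job_C:*/7, job_D:*/18, job_F:*/17}
Op 8: register job_G */17 -> active={job_C:*/7, job_D:*/18, job_F:*/17, job_G:*/17}
Op 9: register job_C */16 -> active={job_C:*/16, job_D:*/18, job_F:*/17, job_G:*/17}
Op 10: register job_F */16 -> active={job_C:*/16, job_D:*/18, job_F:*/16, job_G:*/17}
Op 11: register job_A */8 -> active={job_A:*/8, job_C:*/16, job_D:*/18, job_F:*/16, job_G:*/17}
  job_A: interval 8, next fire after T=199 is 200
  job_C: interval 16, next fire after T=199 is 208
  job_D: interval 18, next fire after T=199 is 216
  job_F: interval 16, next fire after T=199 is 208
  job_G: interval 17, next fire after T=199 is 204
Earliest = 200, winner (lex tiebreak) = job_A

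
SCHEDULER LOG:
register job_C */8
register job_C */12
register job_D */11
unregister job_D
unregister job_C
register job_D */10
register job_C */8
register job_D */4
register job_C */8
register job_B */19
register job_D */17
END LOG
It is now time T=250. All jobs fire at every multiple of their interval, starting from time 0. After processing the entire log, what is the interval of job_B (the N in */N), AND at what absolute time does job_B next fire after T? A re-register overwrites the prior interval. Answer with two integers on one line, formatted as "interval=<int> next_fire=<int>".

Op 1: register job_C */8 -> active={job_C:*/8}
Op 2: register job_C */12 -> active={job_C:*/12}
Op 3: register job_D */11 -> active={job_C:*/12, job_D:*/11}
Op 4: unregister job_D -> active={job_C:*/12}
Op 5: unregister job_C -> active={}
Op 6: register job_D */10 -> active={job_D:*/10}
Op 7: register job_C */8 -> active={job_C:*/8, job_D:*/10}
Op 8: register job_D */4 -> active={job_C:*/8, job_D:*/4}
Op 9: register job_C */8 -> active={job_C:*/8, job_D:*/4}
Op 10: register job_B */19 -> active={job_B:*/19, job_C:*/8, job_D:*/4}
Op 11: register job_D */17 -> active={job_B:*/19, job_C:*/8, job_D:*/17}
Final interval of job_B = 19
Next fire of job_B after T=250: (250//19+1)*19 = 266

Answer: interval=19 next_fire=266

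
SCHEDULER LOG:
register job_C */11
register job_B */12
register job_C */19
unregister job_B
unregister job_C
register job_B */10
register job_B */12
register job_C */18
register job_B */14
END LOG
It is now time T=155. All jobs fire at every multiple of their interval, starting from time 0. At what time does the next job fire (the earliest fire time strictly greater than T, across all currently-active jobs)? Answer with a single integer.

Answer: 162

Derivation:
Op 1: register job_C */11 -> active={job_C:*/11}
Op 2: register job_B */12 -> active={job_B:*/12, job_C:*/11}
Op 3: register job_C */19 -> active={job_B:*/12, job_C:*/19}
Op 4: unregister job_B -> active={job_C:*/19}
Op 5: unregister job_C -> active={}
Op 6: register job_B */10 -> active={job_B:*/10}
Op 7: register job_B */12 -> active={job_B:*/12}
Op 8: register job_C */18 -> active={job_B:*/12, job_C:*/18}
Op 9: register job_B */14 -> active={job_B:*/14, job_C:*/18}
  job_B: interval 14, next fire after T=155 is 168
  job_C: interval 18, next fire after T=155 is 162
Earliest fire time = 162 (job job_C)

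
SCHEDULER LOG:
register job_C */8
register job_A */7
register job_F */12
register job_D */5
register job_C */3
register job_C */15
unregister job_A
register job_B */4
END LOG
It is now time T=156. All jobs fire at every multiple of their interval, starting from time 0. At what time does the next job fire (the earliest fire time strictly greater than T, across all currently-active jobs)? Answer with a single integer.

Op 1: register job_C */8 -> active={job_C:*/8}
Op 2: register job_A */7 -> active={job_A:*/7, job_C:*/8}
Op 3: register job_F */12 -> active={job_A:*/7, job_C:*/8, job_F:*/12}
Op 4: register job_D */5 -> active={job_A:*/7, job_C:*/8, job_D:*/5, job_F:*/12}
Op 5: register job_C */3 -> active={job_A:*/7, job_C:*/3, job_D:*/5, job_F:*/12}
Op 6: register job_C */15 -> active={job_A:*/7, job_C:*/15, job_D:*/5, job_F:*/12}
Op 7: unregister job_A -> active={job_C:*/15, job_D:*/5, job_F:*/12}
Op 8: register job_B */4 -> active={job_B:*/4, job_C:*/15, job_D:*/5, job_F:*/12}
  job_B: interval 4, next fire after T=156 is 160
  job_C: interval 15, next fire after T=156 is 165
  job_D: interval 5, next fire after T=156 is 160
  job_F: interval 12, next fire after T=156 is 168
Earliest fire time = 160 (job job_B)

Answer: 160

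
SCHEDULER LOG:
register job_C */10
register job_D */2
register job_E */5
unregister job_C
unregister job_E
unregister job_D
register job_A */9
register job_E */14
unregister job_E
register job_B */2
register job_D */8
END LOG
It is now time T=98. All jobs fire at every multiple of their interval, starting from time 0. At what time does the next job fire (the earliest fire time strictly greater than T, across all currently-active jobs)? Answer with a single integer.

Answer: 99

Derivation:
Op 1: register job_C */10 -> active={job_C:*/10}
Op 2: register job_D */2 -> active={job_C:*/10, job_D:*/2}
Op 3: register job_E */5 -> active={job_C:*/10, job_D:*/2, job_E:*/5}
Op 4: unregister job_C -> active={job_D:*/2, job_E:*/5}
Op 5: unregister job_E -> active={job_D:*/2}
Op 6: unregister job_D -> active={}
Op 7: register job_A */9 -> active={job_A:*/9}
Op 8: register job_E */14 -> active={job_A:*/9, job_E:*/14}
Op 9: unregister job_E -> active={job_A:*/9}
Op 10: register job_B */2 -> active={job_A:*/9, job_B:*/2}
Op 11: register job_D */8 -> active={job_A:*/9, job_B:*/2, job_D:*/8}
  job_A: interval 9, next fire after T=98 is 99
  job_B: interval 2, next fire after T=98 is 100
  job_D: interval 8, next fire after T=98 is 104
Earliest fire time = 99 (job job_A)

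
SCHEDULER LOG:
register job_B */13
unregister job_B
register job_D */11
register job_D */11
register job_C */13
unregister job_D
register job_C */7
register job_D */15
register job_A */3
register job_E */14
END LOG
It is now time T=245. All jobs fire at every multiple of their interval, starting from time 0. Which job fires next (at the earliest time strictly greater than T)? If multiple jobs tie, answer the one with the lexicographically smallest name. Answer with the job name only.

Op 1: register job_B */13 -> active={job_B:*/13}
Op 2: unregister job_B -> active={}
Op 3: register job_D */11 -> active={job_D:*/11}
Op 4: register job_D */11 -> active={job_D:*/11}
Op 5: register job_C */13 -> active={job_C:*/13, job_D:*/11}
Op 6: unregister job_D -> active={job_C:*/13}
Op 7: register job_C */7 -> active={job_C:*/7}
Op 8: register job_D */15 -> active={job_C:*/7, job_D:*/15}
Op 9: register job_A */3 -> active={job_A:*/3, job_C:*/7, job_D:*/15}
Op 10: register job_E */14 -> active={job_A:*/3, job_C:*/7, job_D:*/15, job_E:*/14}
  job_A: interval 3, next fire after T=245 is 246
  job_C: interval 7, next fire after T=245 is 252
  job_D: interval 15, next fire after T=245 is 255
  job_E: interval 14, next fire after T=245 is 252
Earliest = 246, winner (lex tiebreak) = job_A

Answer: job_A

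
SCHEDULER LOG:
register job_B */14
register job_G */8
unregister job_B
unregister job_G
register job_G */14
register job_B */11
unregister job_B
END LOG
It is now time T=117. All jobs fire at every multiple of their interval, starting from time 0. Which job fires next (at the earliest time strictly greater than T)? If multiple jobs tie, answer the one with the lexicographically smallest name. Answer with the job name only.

Op 1: register job_B */14 -> active={job_B:*/14}
Op 2: register job_G */8 -> active={job_B:*/14, job_G:*/8}
Op 3: unregister job_B -> active={job_G:*/8}
Op 4: unregister job_G -> active={}
Op 5: register job_G */14 -> active={job_G:*/14}
Op 6: register job_B */11 -> active={job_B:*/11, job_G:*/14}
Op 7: unregister job_B -> active={job_G:*/14}
  job_G: interval 14, next fire after T=117 is 126
Earliest = 126, winner (lex tiebreak) = job_G

Answer: job_G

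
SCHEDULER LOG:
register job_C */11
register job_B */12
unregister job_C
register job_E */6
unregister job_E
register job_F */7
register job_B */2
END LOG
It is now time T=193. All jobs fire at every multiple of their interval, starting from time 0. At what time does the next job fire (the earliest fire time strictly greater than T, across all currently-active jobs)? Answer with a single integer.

Answer: 194

Derivation:
Op 1: register job_C */11 -> active={job_C:*/11}
Op 2: register job_B */12 -> active={job_B:*/12, job_C:*/11}
Op 3: unregister job_C -> active={job_B:*/12}
Op 4: register job_E */6 -> active={job_B:*/12, job_E:*/6}
Op 5: unregister job_E -> active={job_B:*/12}
Op 6: register job_F */7 -> active={job_B:*/12, job_F:*/7}
Op 7: register job_B */2 -> active={job_B:*/2, job_F:*/7}
  job_B: interval 2, next fire after T=193 is 194
  job_F: interval 7, next fire after T=193 is 196
Earliest fire time = 194 (job job_B)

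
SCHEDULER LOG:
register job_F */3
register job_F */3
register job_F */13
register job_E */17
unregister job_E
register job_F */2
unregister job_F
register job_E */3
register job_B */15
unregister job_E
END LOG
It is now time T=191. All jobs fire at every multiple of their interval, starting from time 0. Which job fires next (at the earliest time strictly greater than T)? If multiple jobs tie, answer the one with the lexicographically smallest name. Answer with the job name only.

Op 1: register job_F */3 -> active={job_F:*/3}
Op 2: register job_F */3 -> active={job_F:*/3}
Op 3: register job_F */13 -> active={job_F:*/13}
Op 4: register job_E */17 -> active={job_E:*/17, job_F:*/13}
Op 5: unregister job_E -> active={job_F:*/13}
Op 6: register job_F */2 -> active={job_F:*/2}
Op 7: unregister job_F -> active={}
Op 8: register job_E */3 -> active={job_E:*/3}
Op 9: register job_B */15 -> active={job_B:*/15, job_E:*/3}
Op 10: unregister job_E -> active={job_B:*/15}
  job_B: interval 15, next fire after T=191 is 195
Earliest = 195, winner (lex tiebreak) = job_B

Answer: job_B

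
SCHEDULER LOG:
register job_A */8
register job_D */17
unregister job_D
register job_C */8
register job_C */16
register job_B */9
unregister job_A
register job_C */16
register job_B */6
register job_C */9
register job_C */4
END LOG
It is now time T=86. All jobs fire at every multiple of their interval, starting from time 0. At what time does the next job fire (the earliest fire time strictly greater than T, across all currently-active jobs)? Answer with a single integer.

Op 1: register job_A */8 -> active={job_A:*/8}
Op 2: register job_D */17 -> active={job_A:*/8, job_D:*/17}
Op 3: unregister job_D -> active={job_A:*/8}
Op 4: register job_C */8 -> active={job_A:*/8, job_C:*/8}
Op 5: register job_C */16 -> active={job_A:*/8, job_C:*/16}
Op 6: register job_B */9 -> active={job_A:*/8, job_B:*/9, job_C:*/16}
Op 7: unregister job_A -> active={job_B:*/9, job_C:*/16}
Op 8: register job_C */16 -> active={job_B:*/9, job_C:*/16}
Op 9: register job_B */6 -> active={job_B:*/6, job_C:*/16}
Op 10: register job_C */9 -> active={job_B:*/6, job_C:*/9}
Op 11: register job_C */4 -> active={job_B:*/6, job_C:*/4}
  job_B: interval 6, next fire after T=86 is 90
  job_C: interval 4, next fire after T=86 is 88
Earliest fire time = 88 (job job_C)

Answer: 88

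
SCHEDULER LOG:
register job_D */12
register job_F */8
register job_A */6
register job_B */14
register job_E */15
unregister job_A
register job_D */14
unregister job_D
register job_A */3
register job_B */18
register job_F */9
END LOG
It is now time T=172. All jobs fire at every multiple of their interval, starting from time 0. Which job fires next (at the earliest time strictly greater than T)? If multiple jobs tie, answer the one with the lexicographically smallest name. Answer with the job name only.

Op 1: register job_D */12 -> active={job_D:*/12}
Op 2: register job_F */8 -> active={job_D:*/12, job_F:*/8}
Op 3: register job_A */6 -> active={job_A:*/6, job_D:*/12, job_F:*/8}
Op 4: register job_B */14 -> active={job_A:*/6, job_B:*/14, job_D:*/12, job_F:*/8}
Op 5: register job_E */15 -> active={job_A:*/6, job_B:*/14, job_D:*/12, job_E:*/15, job_F:*/8}
Op 6: unregister job_A -> active={job_B:*/14, job_D:*/12, job_E:*/15, job_F:*/8}
Op 7: register job_D */14 -> active={job_B:*/14, job_D:*/14, job_E:*/15, job_F:*/8}
Op 8: unregister job_D -> active={job_B:*/14, job_E:*/15, job_F:*/8}
Op 9: register job_A */3 -> active={job_A:*/3, job_B:*/14, job_E:*/15, job_F:*/8}
Op 10: register job_B */18 -> active={job_A:*/3, job_B:*/18, job_E:*/15, job_F:*/8}
Op 11: register job_F */9 -> active={job_A:*/3, job_B:*/18, job_E:*/15, job_F:*/9}
  job_A: interval 3, next fire after T=172 is 174
  job_B: interval 18, next fire after T=172 is 180
  job_E: interval 15, next fire after T=172 is 180
  job_F: interval 9, next fire after T=172 is 180
Earliest = 174, winner (lex tiebreak) = job_A

Answer: job_A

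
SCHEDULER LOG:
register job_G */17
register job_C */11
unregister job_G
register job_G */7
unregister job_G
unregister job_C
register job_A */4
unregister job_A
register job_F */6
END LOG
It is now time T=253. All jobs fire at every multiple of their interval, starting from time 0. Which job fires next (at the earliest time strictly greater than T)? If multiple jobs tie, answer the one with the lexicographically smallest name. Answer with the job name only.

Answer: job_F

Derivation:
Op 1: register job_G */17 -> active={job_G:*/17}
Op 2: register job_C */11 -> active={job_C:*/11, job_G:*/17}
Op 3: unregister job_G -> active={job_C:*/11}
Op 4: register job_G */7 -> active={job_C:*/11, job_G:*/7}
Op 5: unregister job_G -> active={job_C:*/11}
Op 6: unregister job_C -> active={}
Op 7: register job_A */4 -> active={job_A:*/4}
Op 8: unregister job_A -> active={}
Op 9: register job_F */6 -> active={job_F:*/6}
  job_F: interval 6, next fire after T=253 is 258
Earliest = 258, winner (lex tiebreak) = job_F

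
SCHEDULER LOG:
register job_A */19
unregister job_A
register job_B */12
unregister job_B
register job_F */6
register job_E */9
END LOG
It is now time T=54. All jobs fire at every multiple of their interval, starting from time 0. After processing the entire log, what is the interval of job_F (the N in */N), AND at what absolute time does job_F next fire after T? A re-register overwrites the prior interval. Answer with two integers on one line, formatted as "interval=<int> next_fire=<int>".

Answer: interval=6 next_fire=60

Derivation:
Op 1: register job_A */19 -> active={job_A:*/19}
Op 2: unregister job_A -> active={}
Op 3: register job_B */12 -> active={job_B:*/12}
Op 4: unregister job_B -> active={}
Op 5: register job_F */6 -> active={job_F:*/6}
Op 6: register job_E */9 -> active={job_E:*/9, job_F:*/6}
Final interval of job_F = 6
Next fire of job_F after T=54: (54//6+1)*6 = 60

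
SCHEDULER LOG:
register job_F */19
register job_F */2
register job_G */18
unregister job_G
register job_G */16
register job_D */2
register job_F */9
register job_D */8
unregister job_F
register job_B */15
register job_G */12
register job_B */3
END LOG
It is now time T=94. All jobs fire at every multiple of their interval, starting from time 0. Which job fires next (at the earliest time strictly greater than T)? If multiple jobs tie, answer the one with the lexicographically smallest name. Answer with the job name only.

Answer: job_B

Derivation:
Op 1: register job_F */19 -> active={job_F:*/19}
Op 2: register job_F */2 -> active={job_F:*/2}
Op 3: register job_G */18 -> active={job_F:*/2, job_G:*/18}
Op 4: unregister job_G -> active={job_F:*/2}
Op 5: register job_G */16 -> active={job_F:*/2, job_G:*/16}
Op 6: register job_D */2 -> active={job_D:*/2, job_F:*/2, job_G:*/16}
Op 7: register job_F */9 -> active={job_D:*/2, job_F:*/9, job_G:*/16}
Op 8: register job_D */8 -> active={job_D:*/8, job_F:*/9, job_G:*/16}
Op 9: unregister job_F -> active={job_D:*/8, job_G:*/16}
Op 10: register job_B */15 -> active={job_B:*/15, job_D:*/8, job_G:*/16}
Op 11: register job_G */12 -> active={job_B:*/15, job_D:*/8, job_G:*/12}
Op 12: register job_B */3 -> active={job_B:*/3, job_D:*/8, job_G:*/12}
  job_B: interval 3, next fire after T=94 is 96
  job_D: interval 8, next fire after T=94 is 96
  job_G: interval 12, next fire after T=94 is 96
Earliest = 96, winner (lex tiebreak) = job_B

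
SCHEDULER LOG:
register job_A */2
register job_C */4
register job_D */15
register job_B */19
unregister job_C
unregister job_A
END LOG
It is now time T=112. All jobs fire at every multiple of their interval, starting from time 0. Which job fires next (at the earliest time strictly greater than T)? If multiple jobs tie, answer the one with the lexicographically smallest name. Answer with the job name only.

Answer: job_B

Derivation:
Op 1: register job_A */2 -> active={job_A:*/2}
Op 2: register job_C */4 -> active={job_A:*/2, job_C:*/4}
Op 3: register job_D */15 -> active={job_A:*/2, job_C:*/4, job_D:*/15}
Op 4: register job_B */19 -> active={job_A:*/2, job_B:*/19, job_C:*/4, job_D:*/15}
Op 5: unregister job_C -> active={job_A:*/2, job_B:*/19, job_D:*/15}
Op 6: unregister job_A -> active={job_B:*/19, job_D:*/15}
  job_B: interval 19, next fire after T=112 is 114
  job_D: interval 15, next fire after T=112 is 120
Earliest = 114, winner (lex tiebreak) = job_B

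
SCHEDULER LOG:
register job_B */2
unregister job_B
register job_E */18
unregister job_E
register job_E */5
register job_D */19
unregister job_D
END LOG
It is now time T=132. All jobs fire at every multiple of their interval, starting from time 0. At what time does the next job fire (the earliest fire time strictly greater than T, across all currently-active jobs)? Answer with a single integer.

Answer: 135

Derivation:
Op 1: register job_B */2 -> active={job_B:*/2}
Op 2: unregister job_B -> active={}
Op 3: register job_E */18 -> active={job_E:*/18}
Op 4: unregister job_E -> active={}
Op 5: register job_E */5 -> active={job_E:*/5}
Op 6: register job_D */19 -> active={job_D:*/19, job_E:*/5}
Op 7: unregister job_D -> active={job_E:*/5}
  job_E: interval 5, next fire after T=132 is 135
Earliest fire time = 135 (job job_E)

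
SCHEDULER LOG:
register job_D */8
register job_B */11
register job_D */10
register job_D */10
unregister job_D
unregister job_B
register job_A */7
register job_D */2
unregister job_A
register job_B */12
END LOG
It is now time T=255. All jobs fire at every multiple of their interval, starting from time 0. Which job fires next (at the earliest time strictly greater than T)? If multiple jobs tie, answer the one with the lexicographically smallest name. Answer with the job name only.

Op 1: register job_D */8 -> active={job_D:*/8}
Op 2: register job_B */11 -> active={job_B:*/11, job_D:*/8}
Op 3: register job_D */10 -> active={job_B:*/11, job_D:*/10}
Op 4: register job_D */10 -> active={job_B:*/11, job_D:*/10}
Op 5: unregister job_D -> active={job_B:*/11}
Op 6: unregister job_B -> active={}
Op 7: register job_A */7 -> active={job_A:*/7}
Op 8: register job_D */2 -> active={job_A:*/7, job_D:*/2}
Op 9: unregister job_A -> active={job_D:*/2}
Op 10: register job_B */12 -> active={job_B:*/12, job_D:*/2}
  job_B: interval 12, next fire after T=255 is 264
  job_D: interval 2, next fire after T=255 is 256
Earliest = 256, winner (lex tiebreak) = job_D

Answer: job_D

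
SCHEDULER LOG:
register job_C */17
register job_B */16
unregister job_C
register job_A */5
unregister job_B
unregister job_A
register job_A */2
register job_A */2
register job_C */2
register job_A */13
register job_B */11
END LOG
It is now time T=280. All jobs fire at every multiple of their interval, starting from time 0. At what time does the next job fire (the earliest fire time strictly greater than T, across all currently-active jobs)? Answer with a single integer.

Op 1: register job_C */17 -> active={job_C:*/17}
Op 2: register job_B */16 -> active={job_B:*/16, job_C:*/17}
Op 3: unregister job_C -> active={job_B:*/16}
Op 4: register job_A */5 -> active={job_A:*/5, job_B:*/16}
Op 5: unregister job_B -> active={job_A:*/5}
Op 6: unregister job_A -> active={}
Op 7: register job_A */2 -> active={job_A:*/2}
Op 8: register job_A */2 -> active={job_A:*/2}
Op 9: register job_C */2 -> active={job_A:*/2, job_C:*/2}
Op 10: register job_A */13 -> active={job_A:*/13, job_C:*/2}
Op 11: register job_B */11 -> active={job_A:*/13, job_B:*/11, job_C:*/2}
  job_A: interval 13, next fire after T=280 is 286
  job_B: interval 11, next fire after T=280 is 286
  job_C: interval 2, next fire after T=280 is 282
Earliest fire time = 282 (job job_C)

Answer: 282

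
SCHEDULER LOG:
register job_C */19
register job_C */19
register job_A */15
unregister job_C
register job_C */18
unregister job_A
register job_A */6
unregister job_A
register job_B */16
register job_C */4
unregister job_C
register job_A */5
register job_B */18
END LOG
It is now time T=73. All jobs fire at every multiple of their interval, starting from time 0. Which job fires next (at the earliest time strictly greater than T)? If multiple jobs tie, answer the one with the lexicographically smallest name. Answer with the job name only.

Op 1: register job_C */19 -> active={job_C:*/19}
Op 2: register job_C */19 -> active={job_C:*/19}
Op 3: register job_A */15 -> active={job_A:*/15, job_C:*/19}
Op 4: unregister job_C -> active={job_A:*/15}
Op 5: register job_C */18 -> active={job_A:*/15, job_C:*/18}
Op 6: unregister job_A -> active={job_C:*/18}
Op 7: register job_A */6 -> active={job_A:*/6, job_C:*/18}
Op 8: unregister job_A -> active={job_C:*/18}
Op 9: register job_B */16 -> active={job_B:*/16, job_C:*/18}
Op 10: register job_C */4 -> active={job_B:*/16, job_C:*/4}
Op 11: unregister job_C -> active={job_B:*/16}
Op 12: register job_A */5 -> active={job_A:*/5, job_B:*/16}
Op 13: register job_B */18 -> active={job_A:*/5, job_B:*/18}
  job_A: interval 5, next fire after T=73 is 75
  job_B: interval 18, next fire after T=73 is 90
Earliest = 75, winner (lex tiebreak) = job_A

Answer: job_A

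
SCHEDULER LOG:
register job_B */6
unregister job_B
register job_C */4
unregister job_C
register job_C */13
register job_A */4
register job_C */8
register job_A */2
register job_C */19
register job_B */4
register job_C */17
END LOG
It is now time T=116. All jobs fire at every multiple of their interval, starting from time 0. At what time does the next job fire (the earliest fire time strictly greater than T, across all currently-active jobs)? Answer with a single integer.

Answer: 118

Derivation:
Op 1: register job_B */6 -> active={job_B:*/6}
Op 2: unregister job_B -> active={}
Op 3: register job_C */4 -> active={job_C:*/4}
Op 4: unregister job_C -> active={}
Op 5: register job_C */13 -> active={job_C:*/13}
Op 6: register job_A */4 -> active={job_A:*/4, job_C:*/13}
Op 7: register job_C */8 -> active={job_A:*/4, job_C:*/8}
Op 8: register job_A */2 -> active={job_A:*/2, job_C:*/8}
Op 9: register job_C */19 -> active={job_A:*/2, job_C:*/19}
Op 10: register job_B */4 -> active={job_A:*/2, job_B:*/4, job_C:*/19}
Op 11: register job_C */17 -> active={job_A:*/2, job_B:*/4, job_C:*/17}
  job_A: interval 2, next fire after T=116 is 118
  job_B: interval 4, next fire after T=116 is 120
  job_C: interval 17, next fire after T=116 is 119
Earliest fire time = 118 (job job_A)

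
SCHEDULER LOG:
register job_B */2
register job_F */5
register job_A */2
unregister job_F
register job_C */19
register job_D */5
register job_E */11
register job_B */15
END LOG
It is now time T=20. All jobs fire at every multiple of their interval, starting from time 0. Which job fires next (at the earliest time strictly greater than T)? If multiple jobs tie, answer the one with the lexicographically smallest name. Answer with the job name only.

Answer: job_A

Derivation:
Op 1: register job_B */2 -> active={job_B:*/2}
Op 2: register job_F */5 -> active={job_B:*/2, job_F:*/5}
Op 3: register job_A */2 -> active={job_A:*/2, job_B:*/2, job_F:*/5}
Op 4: unregister job_F -> active={job_A:*/2, job_B:*/2}
Op 5: register job_C */19 -> active={job_A:*/2, job_B:*/2, job_C:*/19}
Op 6: register job_D */5 -> active={job_A:*/2, job_B:*/2, job_C:*/19, job_D:*/5}
Op 7: register job_E */11 -> active={job_A:*/2, job_B:*/2, job_C:*/19, job_D:*/5, job_E:*/11}
Op 8: register job_B */15 -> active={job_A:*/2, job_B:*/15, job_C:*/19, job_D:*/5, job_E:*/11}
  job_A: interval 2, next fire after T=20 is 22
  job_B: interval 15, next fire after T=20 is 30
  job_C: interval 19, next fire after T=20 is 38
  job_D: interval 5, next fire after T=20 is 25
  job_E: interval 11, next fire after T=20 is 22
Earliest = 22, winner (lex tiebreak) = job_A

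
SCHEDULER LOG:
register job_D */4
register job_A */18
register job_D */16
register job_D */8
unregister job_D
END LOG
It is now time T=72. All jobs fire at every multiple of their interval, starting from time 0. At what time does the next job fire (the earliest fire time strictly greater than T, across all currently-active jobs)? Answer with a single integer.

Answer: 90

Derivation:
Op 1: register job_D */4 -> active={job_D:*/4}
Op 2: register job_A */18 -> active={job_A:*/18, job_D:*/4}
Op 3: register job_D */16 -> active={job_A:*/18, job_D:*/16}
Op 4: register job_D */8 -> active={job_A:*/18, job_D:*/8}
Op 5: unregister job_D -> active={job_A:*/18}
  job_A: interval 18, next fire after T=72 is 90
Earliest fire time = 90 (job job_A)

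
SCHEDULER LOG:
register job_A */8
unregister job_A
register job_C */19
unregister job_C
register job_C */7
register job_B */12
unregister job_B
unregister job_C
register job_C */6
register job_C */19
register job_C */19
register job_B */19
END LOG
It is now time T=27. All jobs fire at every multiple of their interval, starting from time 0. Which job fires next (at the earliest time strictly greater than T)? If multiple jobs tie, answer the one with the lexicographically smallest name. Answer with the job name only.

Answer: job_B

Derivation:
Op 1: register job_A */8 -> active={job_A:*/8}
Op 2: unregister job_A -> active={}
Op 3: register job_C */19 -> active={job_C:*/19}
Op 4: unregister job_C -> active={}
Op 5: register job_C */7 -> active={job_C:*/7}
Op 6: register job_B */12 -> active={job_B:*/12, job_C:*/7}
Op 7: unregister job_B -> active={job_C:*/7}
Op 8: unregister job_C -> active={}
Op 9: register job_C */6 -> active={job_C:*/6}
Op 10: register job_C */19 -> active={job_C:*/19}
Op 11: register job_C */19 -> active={job_C:*/19}
Op 12: register job_B */19 -> active={job_B:*/19, job_C:*/19}
  job_B: interval 19, next fire after T=27 is 38
  job_C: interval 19, next fire after T=27 is 38
Earliest = 38, winner (lex tiebreak) = job_B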